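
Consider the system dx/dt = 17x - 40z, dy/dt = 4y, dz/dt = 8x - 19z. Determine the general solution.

Coefficient matrix A = [[17, 0, -40], [0, 4, 0], [8, 0, -19]].
det(A - λI) = 0 gives eigenvalues λ = 1, 4, -3.
For λ=1: eigenvector (5,0,2).
For λ=4: eigenvector (0,1,0).
For λ=-3: eigenvector (2,0,1).
General solution: K_1e^(t)(5,0,2) + K_2e^(4t)(0,1,0) + K_3e^(-3t)(2,0,1).

x(t) = 5K_1e^(t) + 2K_3e^(-3t), y(t) = K_2e^(4t), z(t) = 2K_1e^(t) + K_3e^(-3t)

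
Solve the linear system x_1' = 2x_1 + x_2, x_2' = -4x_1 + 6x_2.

Coefficient matrix A = [[2, 1], [-4, 6]].
Characteristic polynomial det(A - λI) = λ^2 - 8λ + 16 = 0.
Single eigenvalue λ = 4 with algebraic multiplicity 2.
Eigenvector v = (1,2); generalized eigenvector w with (A-λI)w=v is (1,3).
General solution: e^(4t)[K_1·v + K_2·(t·v + w)].

x_1(t) = K_1e^(4t) + K_2te^(4t) + K_2e^(4t), x_2(t) = 2K_1e^(4t) + 2K_2te^(4t) + 3K_2e^(4t)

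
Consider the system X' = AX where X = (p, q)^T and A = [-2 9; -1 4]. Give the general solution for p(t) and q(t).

Coefficient matrix A = [[-2, 9], [-1, 4]].
Characteristic polynomial det(A - λI) = λ^2 - 2λ + 1 = 0.
Single eigenvalue λ = 1 with algebraic multiplicity 2.
Eigenvector v = (-3,-1); generalized eigenvector w with (A-λI)w=v is (-2,-1).
General solution: e^(t)[K_1·v + K_2·(t·v + w)].

p(t) = -3K_1e^(t) - 3K_2te^(t) - 2K_2e^(t), q(t) = -K_1e^(t) - K_2te^(t) - K_2e^(t)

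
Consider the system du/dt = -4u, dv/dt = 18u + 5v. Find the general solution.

Coefficient matrix A = [[-4, 0], [18, 5]].
Characteristic polynomial det(A - λI) = λ^2 - λ - 20 = 0.
Eigenvalues λ = -4, 5.
For λ=-4: (A-λI) row 2 is [18, 9], so an eigenvector is (1, -2).
For λ=5: (A-λI) row 1 is [-9, 0], so an eigenvector is (0, 1).
General solution: c_1e^(-4t)(1,-2) + c_2e^(5t)(0,1).

u(t) = c_1e^(-4t), v(t) = -2c_1e^(-4t) + c_2e^(5t)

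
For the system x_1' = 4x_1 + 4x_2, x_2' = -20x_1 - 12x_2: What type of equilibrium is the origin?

A = [[4,4],[-20,-12]]; det(A-λI) = λ^2 + 8λ + 32.
λ = -4 ± 4i: negative real part.

stable spiral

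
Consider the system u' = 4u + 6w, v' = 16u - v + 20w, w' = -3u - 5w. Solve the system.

Coefficient matrix A = [[4, 0, 6], [16, -1, 20], [-3, 0, -5]].
det(A - λI) = 0 gives eigenvalues λ = 1, -1, -2.
For λ=1: eigenvector (2,6,-1).
For λ=-1: eigenvector (0,1,0).
For λ=-2: eigenvector (-1,-4,1).
General solution: C_1e^(t)(2,6,-1) + C_2e^(-t)(0,1,0) + C_3e^(-2t)(-1,-4,1).

u(t) = 2C_1e^(t) - C_3e^(-2t), v(t) = 6C_1e^(t) + C_2e^(-t) - 4C_3e^(-2t), w(t) = -C_1e^(t) + C_3e^(-2t)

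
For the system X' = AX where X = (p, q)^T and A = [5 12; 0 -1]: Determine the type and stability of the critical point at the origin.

A = [[5,12],[0,-1]]; det(A-λI) = λ^2 - 4λ - 5.
λ = 5, -1: opposite signs.

saddle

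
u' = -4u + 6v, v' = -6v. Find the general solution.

Coefficient matrix A = [[-4, 6], [0, -6]].
Characteristic polynomial det(A - λI) = λ^2 + 10λ + 24 = 0.
Eigenvalues λ = -4, -6.
For λ=-4: (A-λI) row 1 is [0, 6], so an eigenvector is (-1, 0).
For λ=-6: (A-λI) row 1 is [2, 6], so an eigenvector is (-3, 1).
General solution: C_1e^(-4t)(-1,0) + C_2e^(-6t)(-3,1).

u(t) = -C_1e^(-4t) - 3C_2e^(-6t), v(t) = C_2e^(-6t)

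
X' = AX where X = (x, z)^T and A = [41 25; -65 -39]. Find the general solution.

x(t) = C_1e^(t)sin(5t) + 2C_1e^(t)cos(5t) + 2C_2e^(t)sin(5t) - C_2e^(t)cos(5t), z(t) = -2C_1e^(t)sin(5t) - 3C_1e^(t)cos(5t) - 3C_2e^(t)sin(5t) + 2C_2e^(t)cos(5t)

Coefficient matrix A = [[41, 25], [-65, -39]].
Characteristic polynomial det(A - λI) = λ^2 - 2λ + 26 = 0.
Eigenvalues λ = 1 ± 5i (complex conjugate pair).
For λ=1+5i: an eigenvector is (2,-3) - i(1,-2) = (2 - i, -3 + 2i).
A real fundamental pair from Re and Im of e^((1+5i)t)v: X_1 = e^(t)(cos(5t)·(2,-3) + sin(5t)·(1,-2)), X_2 = e^(t)(sin(5t)·(2,-3) - cos(5t)·(1,-2)).
General solution: C_1X_1 + C_2X_2.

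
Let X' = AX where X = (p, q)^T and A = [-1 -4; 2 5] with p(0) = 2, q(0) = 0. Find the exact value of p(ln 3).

-42

A = [[-1,-4],[2,5]]; eigenvalues λ = 3, 1.
Eigenvectors: (-1,1) for λ=3, (-2,1) for λ=1.
From the initial condition, c_1 = 2, c_2 = -2.
p(ln 3) = (2)(3^3)(-1) + (-2)(3^1)(-2) = -42.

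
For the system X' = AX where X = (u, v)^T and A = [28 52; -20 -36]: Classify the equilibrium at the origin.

stable spiral

A = [[28,52],[-20,-36]]; det(A-λI) = λ^2 + 8λ + 32.
λ = -4 ± 4i: negative real part.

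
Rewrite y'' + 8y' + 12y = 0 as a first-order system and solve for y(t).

y(t) = c_1e^(-6t) + c_2e^(-2t)

Let x_1 = y, x_2 = y'. Then x_1' = x_2 and x_2' = -12x_1 - 8x_2.
A = [[0,1],[-12,-8]]; det(A-λI) = λ^2 + 8λ + 12.
Eigenvalues λ = -6, -2 with eigenvectors (1,-6), (1,-2).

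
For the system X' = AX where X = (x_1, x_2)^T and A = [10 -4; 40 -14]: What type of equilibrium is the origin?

A = [[10,-4],[40,-14]]; det(A-λI) = λ^2 + 4λ + 20.
λ = -2 ± 4i: negative real part.

stable spiral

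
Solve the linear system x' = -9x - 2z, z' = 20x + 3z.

x(t) = -K_1e^(-3t)sin(2t) + K_2e^(-3t)cos(2t), z(t) = 3K_1e^(-3t)sin(2t) + K_1e^(-3t)cos(2t) + K_2e^(-3t)sin(2t) - 3K_2e^(-3t)cos(2t)

Coefficient matrix A = [[-9, -2], [20, 3]].
Characteristic polynomial det(A - λI) = λ^2 + 6λ + 13 = 0.
Eigenvalues λ = -3 ± 2i (complex conjugate pair).
For λ=-3+2i: an eigenvector is (0,1) - i(-1,3) = (0 + i, 1 - 3i).
A real fundamental pair from Re and Im of e^((-3+2i)t)v: X_1 = e^(-3t)(cos(2t)·(0,1) + sin(2t)·(-1,3)), X_2 = e^(-3t)(sin(2t)·(0,1) - cos(2t)·(-1,3)).
General solution: K_1X_1 + K_2X_2.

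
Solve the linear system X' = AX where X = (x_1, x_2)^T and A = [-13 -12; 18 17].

Coefficient matrix A = [[-13, -12], [18, 17]].
Characteristic polynomial det(A - λI) = λ^2 - 4λ - 5 = 0.
Eigenvalues λ = -1, 5.
For λ=-1: (A-λI) row 1 is [-12, -12], so an eigenvector is (1, -1).
For λ=5: (A-λI) row 1 is [-18, -12], so an eigenvector is (-2, 3).
General solution: C_1e^(-t)(1,-1) + C_2e^(5t)(-2,3).

x_1(t) = C_1e^(-t) - 2C_2e^(5t), x_2(t) = -C_1e^(-t) + 3C_2e^(5t)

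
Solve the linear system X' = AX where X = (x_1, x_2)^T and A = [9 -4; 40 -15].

x_1(t) = -c_1e^(-3t)sin(4t) + c_2e^(-3t)cos(4t), x_2(t) = -3c_1e^(-3t)sin(4t) + c_1e^(-3t)cos(4t) + c_2e^(-3t)sin(4t) + 3c_2e^(-3t)cos(4t)

Coefficient matrix A = [[9, -4], [40, -15]].
Characteristic polynomial det(A - λI) = λ^2 + 6λ + 25 = 0.
Eigenvalues λ = -3 ± 4i (complex conjugate pair).
For λ=-3+4i: an eigenvector is (0,1) - i(-1,-3) = (0 + i, 1 + 3i).
A real fundamental pair from Re and Im of e^((-3+4i)t)v: X_1 = e^(-3t)(cos(4t)·(0,1) + sin(4t)·(-1,-3)), X_2 = e^(-3t)(sin(4t)·(0,1) - cos(4t)·(-1,-3)).
General solution: c_1X_1 + c_2X_2.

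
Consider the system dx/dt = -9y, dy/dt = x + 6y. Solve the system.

Coefficient matrix A = [[0, -9], [1, 6]].
Characteristic polynomial det(A - λI) = λ^2 - 6λ + 9 = 0.
Single eigenvalue λ = 3 with algebraic multiplicity 2.
Eigenvector v = (3,-1); generalized eigenvector w with (A-λI)w=v is (2,-1).
General solution: e^(3t)[C_1·v + C_2·(t·v + w)].

x(t) = 3C_1e^(3t) + 3C_2te^(3t) + 2C_2e^(3t), y(t) = -C_1e^(3t) - C_2te^(3t) - C_2e^(3t)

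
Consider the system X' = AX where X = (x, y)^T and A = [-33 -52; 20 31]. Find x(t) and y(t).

Coefficient matrix A = [[-33, -52], [20, 31]].
Characteristic polynomial det(A - λI) = λ^2 + 2λ + 17 = 0.
Eigenvalues λ = -1 ± 4i (complex conjugate pair).
For λ=-1+4i: an eigenvector is (2,-1) - i(-3,2) = (2 + 3i, -1 - 2i).
A real fundamental pair from Re and Im of e^((-1+4i)t)v: X_1 = e^(-t)(cos(4t)·(2,-1) + sin(4t)·(-3,2)), X_2 = e^(-t)(sin(4t)·(2,-1) - cos(4t)·(-3,2)).
General solution: c_1X_1 + c_2X_2.

x(t) = -3c_1e^(-t)sin(4t) + 2c_1e^(-t)cos(4t) + 2c_2e^(-t)sin(4t) + 3c_2e^(-t)cos(4t), y(t) = 2c_1e^(-t)sin(4t) - c_1e^(-t)cos(4t) - c_2e^(-t)sin(4t) - 2c_2e^(-t)cos(4t)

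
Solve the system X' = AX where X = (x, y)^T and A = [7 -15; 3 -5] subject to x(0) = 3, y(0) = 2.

Coefficient matrix A = [[7, -15], [3, -5]].
Characteristic polynomial det(A - λI) = λ^2 - 2λ + 10 = 0.
Eigenvalues λ = 1 ± 3i (complex conjugate pair).
For λ=1+3i: an eigenvector is (-2,-1) - i(1,0) = (-2 - i, -1).
A real fundamental pair from Re and Im of e^((1+3i)t)v: X_1 = e^(t)(cos(3t)·(-2,-1) + sin(3t)·(1,0)), X_2 = e^(t)(sin(3t)·(-2,-1) - cos(3t)·(1,0)).
General solution: K_1X_1 + K_2X_2.
Applying x(0)=3, y(0)=2 gives K_1=-2, K_2=1.

x(t) = -4e^(t)sin(3t) + 3e^(t)cos(3t), y(t) = -e^(t)sin(3t) + 2e^(t)cos(3t)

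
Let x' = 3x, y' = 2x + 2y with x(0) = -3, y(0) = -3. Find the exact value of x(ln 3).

A = [[3,0],[2,2]]; eigenvalues λ = 3, 2.
Eigenvectors: (-1,-2) for λ=3, (0,-1) for λ=2.
From the initial condition, c_1 = 3, c_2 = -3.
x(ln 3) = (3)(3^3)(-1) + (-3)(3^2)(0) = -81.

-81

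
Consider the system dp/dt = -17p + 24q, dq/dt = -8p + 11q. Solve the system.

p(t) = -3K_1e^(-t) - 2K_2e^(-5t), q(t) = -2K_1e^(-t) - K_2e^(-5t)

Coefficient matrix A = [[-17, 24], [-8, 11]].
Characteristic polynomial det(A - λI) = λ^2 + 6λ + 5 = 0.
Eigenvalues λ = -1, -5.
For λ=-1: (A-λI) row 1 is [-16, 24], so an eigenvector is (-3, -2).
For λ=-5: (A-λI) row 1 is [-12, 24], so an eigenvector is (-2, -1).
General solution: K_1e^(-t)(-3,-2) + K_2e^(-5t)(-2,-1).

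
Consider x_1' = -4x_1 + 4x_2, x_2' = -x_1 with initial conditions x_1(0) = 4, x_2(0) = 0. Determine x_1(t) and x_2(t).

Coefficient matrix A = [[-4, 4], [-1, 0]].
Characteristic polynomial det(A - λI) = λ^2 + 4λ + 4 = 0.
Single eigenvalue λ = -2 with algebraic multiplicity 2.
Eigenvector v = (2,1); generalized eigenvector w with (A-λI)w=v is (3,2).
General solution: e^(-2t)[c_1·v + c_2·(t·v + w)].
Applying x_1(0)=4, x_2(0)=0 gives c_1=8, c_2=-4.

x_1(t) = -8te^(-2t) + 4e^(-2t), x_2(t) = -4te^(-2t)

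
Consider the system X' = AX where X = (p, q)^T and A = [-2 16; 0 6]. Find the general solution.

Coefficient matrix A = [[-2, 16], [0, 6]].
Characteristic polynomial det(A - λI) = λ^2 - 4λ - 12 = 0.
Eigenvalues λ = -2, 6.
For λ=-2: (A-λI) row 1 is [0, 16], so an eigenvector is (-1, 0).
For λ=6: (A-λI) row 1 is [-8, 16], so an eigenvector is (-2, -1).
General solution: c_1e^(-2t)(-1,0) + c_2e^(6t)(-2,-1).

p(t) = -c_1e^(-2t) - 2c_2e^(6t), q(t) = -c_2e^(6t)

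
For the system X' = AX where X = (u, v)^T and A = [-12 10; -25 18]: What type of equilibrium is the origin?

unstable spiral

A = [[-12,10],[-25,18]]; det(A-λI) = λ^2 - 6λ + 34.
λ = 3 ± 5i: positive real part.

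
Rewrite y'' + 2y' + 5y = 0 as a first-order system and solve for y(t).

Let x_1 = y, x_2 = y'. Then x_1' = x_2 and x_2' = -5x_1 - 2x_2.
A = [[0,1],[-5,-2]]; det(A-λI) = λ^2 + 2λ + 5.
Eigenvalues λ = -1 ± 2i.

y(t) = K_1e^(-t)cos(2t) + K_2e^(-t)sin(2t)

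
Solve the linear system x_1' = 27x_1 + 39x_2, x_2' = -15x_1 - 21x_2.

Coefficient matrix A = [[27, 39], [-15, -21]].
Characteristic polynomial det(A - λI) = λ^2 - 6λ + 18 = 0.
Eigenvalues λ = 3 ± 3i (complex conjugate pair).
For λ=3+3i: an eigenvector is (2,-1) - i(3,-2) = (2 - 3i, -1 + 2i).
A real fundamental pair from Re and Im of e^((3+3i)t)v: X_1 = e^(3t)(cos(3t)·(2,-1) + sin(3t)·(3,-2)), X_2 = e^(3t)(sin(3t)·(2,-1) - cos(3t)·(3,-2)).
General solution: C_1X_1 + C_2X_2.

x_1(t) = 3C_1e^(3t)sin(3t) + 2C_1e^(3t)cos(3t) + 2C_2e^(3t)sin(3t) - 3C_2e^(3t)cos(3t), x_2(t) = -2C_1e^(3t)sin(3t) - C_1e^(3t)cos(3t) - C_2e^(3t)sin(3t) + 2C_2e^(3t)cos(3t)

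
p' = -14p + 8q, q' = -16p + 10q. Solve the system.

Coefficient matrix A = [[-14, 8], [-16, 10]].
Characteristic polynomial det(A - λI) = λ^2 + 4λ - 12 = 0.
Eigenvalues λ = 2, -6.
For λ=2: (A-λI) row 1 is [-16, 8], so an eigenvector is (-1, -2).
For λ=-6: (A-λI) row 1 is [-8, 8], so an eigenvector is (1, 1).
General solution: c_1e^(2t)(-1,-2) + c_2e^(-6t)(1,1).

p(t) = -c_1e^(2t) + c_2e^(-6t), q(t) = -2c_1e^(2t) + c_2e^(-6t)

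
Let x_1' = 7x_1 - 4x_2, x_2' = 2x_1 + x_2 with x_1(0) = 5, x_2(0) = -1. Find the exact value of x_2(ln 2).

A = [[7,-4],[2,1]]; eigenvalues λ = 5, 3.
Eigenvectors: (2,1) for λ=5, (1,1) for λ=3.
From the initial condition, c_1 = 6, c_2 = -7.
x_2(ln 2) = (6)(2^5)(1) + (-7)(2^3)(1) = 136.

136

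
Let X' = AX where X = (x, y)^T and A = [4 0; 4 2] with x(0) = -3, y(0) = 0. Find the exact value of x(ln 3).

-243

A = [[4,0],[4,2]]; eigenvalues λ = 2, 4.
Eigenvectors: (0,1) for λ=2, (-1,-2) for λ=4.
From the initial condition, c_1 = 6, c_2 = 3.
x(ln 3) = (6)(3^2)(0) + (3)(3^4)(-1) = -243.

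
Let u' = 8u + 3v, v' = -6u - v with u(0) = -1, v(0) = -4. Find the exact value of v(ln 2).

152

A = [[8,3],[-6,-1]]; eigenvalues λ = 2, 5.
Eigenvectors: (-1,2) for λ=2, (1,-1) for λ=5.
From the initial condition, c_1 = -5, c_2 = -6.
v(ln 2) = (-5)(2^2)(2) + (-6)(2^5)(-1) = 152.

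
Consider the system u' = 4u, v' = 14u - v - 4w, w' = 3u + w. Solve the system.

Coefficient matrix A = [[4, 0, 0], [14, -1, -4], [3, 0, 1]].
det(A - λI) = 0 gives eigenvalues λ = 4, -1, 1.
For λ=4: eigenvector (1,2,1).
For λ=-1: eigenvector (0,1,0).
For λ=1: eigenvector (0,-2,1).
General solution: K_1e^(4t)(1,2,1) + K_2e^(-t)(0,1,0) + K_3e^(t)(0,-2,1).

u(t) = K_1e^(4t), v(t) = 2K_1e^(4t) + K_2e^(-t) - 2K_3e^(t), w(t) = K_1e^(4t) + K_3e^(t)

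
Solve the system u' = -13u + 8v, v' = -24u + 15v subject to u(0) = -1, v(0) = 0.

Coefficient matrix A = [[-13, 8], [-24, 15]].
Characteristic polynomial det(A - λI) = λ^2 - 2λ - 3 = 0.
Eigenvalues λ = 3, -1.
For λ=3: (A-λI) row 1 is [-16, 8], so an eigenvector is (-1, -2).
For λ=-1: (A-λI) row 1 is [-12, 8], so an eigenvector is (2, 3).
General solution: c_1e^(3t)(-1,-2) + c_2e^(-t)(2,3).
Applying u(0)=-1, v(0)=0 gives c_1=-3, c_2=-2.

u(t) = 3e^(3t) - 4e^(-t), v(t) = 6e^(3t) - 6e^(-t)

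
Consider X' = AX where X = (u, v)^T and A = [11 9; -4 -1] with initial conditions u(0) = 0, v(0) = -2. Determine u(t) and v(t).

Coefficient matrix A = [[11, 9], [-4, -1]].
Characteristic polynomial det(A - λI) = λ^2 - 10λ + 25 = 0.
Single eigenvalue λ = 5 with algebraic multiplicity 2.
Eigenvector v = (-3,2); generalized eigenvector w with (A-λI)w=v is (-2,1).
General solution: e^(5t)[K_1·v + K_2·(t·v + w)].
Applying u(0)=0, v(0)=-2 gives K_1=-4, K_2=6.

u(t) = -18te^(5t), v(t) = 12te^(5t) - 2e^(5t)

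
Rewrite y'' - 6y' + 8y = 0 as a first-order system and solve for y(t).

Let x_1 = y, x_2 = y'. Then x_1' = x_2 and x_2' = -8x_1 + 6x_2.
A = [[0,1],[-8,6]]; det(A-λI) = λ^2 - 6λ + 8.
Eigenvalues λ = 2, 4 with eigenvectors (1,2), (1,4).

y(t) = C_1e^(2t) + C_2e^(4t)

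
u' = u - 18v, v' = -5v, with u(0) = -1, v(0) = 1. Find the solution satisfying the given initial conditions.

u(t) = -4e^(t) + 3e^(-5t), v(t) = e^(-5t)

Coefficient matrix A = [[1, -18], [0, -5]].
Characteristic polynomial det(A - λI) = λ^2 + 4λ - 5 = 0.
Eigenvalues λ = -5, 1.
For λ=-5: (A-λI) row 1 is [6, -18], so an eigenvector is (3, 1).
For λ=1: (A-λI) row 1 is [0, -18], so an eigenvector is (1, 0).
General solution: K_1e^(-5t)(3,1) + K_2e^(t)(1,0).
Applying u(0)=-1, v(0)=1 gives K_1=1, K_2=-4.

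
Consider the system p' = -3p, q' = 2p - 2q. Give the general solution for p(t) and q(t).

Coefficient matrix A = [[-3, 0], [2, -2]].
Characteristic polynomial det(A - λI) = λ^2 + 5λ + 6 = 0.
Eigenvalues λ = -3, -2.
For λ=-3: (A-λI) row 2 is [2, 1], so an eigenvector is (1, -2).
For λ=-2: (A-λI) row 1 is [-1, 0], so an eigenvector is (0, -1).
General solution: K_1e^(-3t)(1,-2) + K_2e^(-2t)(0,-1).

p(t) = K_1e^(-3t), q(t) = -2K_1e^(-3t) - K_2e^(-2t)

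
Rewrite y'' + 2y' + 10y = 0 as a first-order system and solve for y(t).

y(t) = c_1e^(-t)cos(3t) + c_2e^(-t)sin(3t)

Let x_1 = y, x_2 = y'. Then x_1' = x_2 and x_2' = -10x_1 - 2x_2.
A = [[0,1],[-10,-2]]; det(A-λI) = λ^2 + 2λ + 10.
Eigenvalues λ = -1 ± 3i.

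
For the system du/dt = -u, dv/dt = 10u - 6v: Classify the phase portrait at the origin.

A = [[-1,0],[10,-6]]; det(A-λI) = λ^2 + 7λ + 6.
λ = -1, -6: both negative.

stable node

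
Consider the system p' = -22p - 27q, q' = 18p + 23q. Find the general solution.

Coefficient matrix A = [[-22, -27], [18, 23]].
Characteristic polynomial det(A - λI) = λ^2 - λ - 20 = 0.
Eigenvalues λ = 5, -4.
For λ=5: (A-λI) row 1 is [-27, -27], so an eigenvector is (-1, 1).
For λ=-4: (A-λI) row 1 is [-18, -27], so an eigenvector is (-3, 2).
General solution: C_1e^(5t)(-1,1) + C_2e^(-4t)(-3,2).

p(t) = -C_1e^(5t) - 3C_2e^(-4t), q(t) = C_1e^(5t) + 2C_2e^(-4t)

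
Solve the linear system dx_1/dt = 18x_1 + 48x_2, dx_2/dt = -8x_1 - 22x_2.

Coefficient matrix A = [[18, 48], [-8, -22]].
Characteristic polynomial det(A - λI) = λ^2 + 4λ - 12 = 0.
Eigenvalues λ = 2, -6.
For λ=2: (A-λI) row 1 is [16, 48], so an eigenvector is (3, -1).
For λ=-6: (A-λI) row 1 is [24, 48], so an eigenvector is (-2, 1).
General solution: C_1e^(2t)(3,-1) + C_2e^(-6t)(-2,1).

x_1(t) = 3C_1e^(2t) - 2C_2e^(-6t), x_2(t) = -C_1e^(2t) + C_2e^(-6t)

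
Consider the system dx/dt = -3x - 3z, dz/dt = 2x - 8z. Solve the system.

Coefficient matrix A = [[-3, -3], [2, -8]].
Characteristic polynomial det(A - λI) = λ^2 + 11λ + 30 = 0.
Eigenvalues λ = -6, -5.
For λ=-6: (A-λI) row 1 is [3, -3], so an eigenvector is (1, 1).
For λ=-5: (A-λI) row 1 is [2, -3], so an eigenvector is (3, 2).
General solution: C_1e^(-6t)(1,1) + C_2e^(-5t)(3,2).

x(t) = C_1e^(-6t) + 3C_2e^(-5t), z(t) = C_1e^(-6t) + 2C_2e^(-5t)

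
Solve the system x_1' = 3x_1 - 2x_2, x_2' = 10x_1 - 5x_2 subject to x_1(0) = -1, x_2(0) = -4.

x_1(t) = 2e^(-t)sin(2t) - e^(-t)cos(2t), x_2(t) = 3e^(-t)sin(2t) - 4e^(-t)cos(2t)

Coefficient matrix A = [[3, -2], [10, -5]].
Characteristic polynomial det(A - λI) = λ^2 + 2λ + 5 = 0.
Eigenvalues λ = -1 ± 2i (complex conjugate pair).
For λ=-1+2i: an eigenvector is (0,1) - i(-1,-2) = (0 + i, 1 + 2i).
A real fundamental pair from Re and Im of e^((-1+2i)t)v: X_1 = e^(-t)(cos(2t)·(0,1) + sin(2t)·(-1,-2)), X_2 = e^(-t)(sin(2t)·(0,1) - cos(2t)·(-1,-2)).
General solution: K_1X_1 + K_2X_2.
Applying x_1(0)=-1, x_2(0)=-4 gives K_1=-2, K_2=-1.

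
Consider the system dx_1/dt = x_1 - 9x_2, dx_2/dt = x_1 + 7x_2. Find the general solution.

Coefficient matrix A = [[1, -9], [1, 7]].
Characteristic polynomial det(A - λI) = λ^2 - 8λ + 16 = 0.
Single eigenvalue λ = 4 with algebraic multiplicity 2.
Eigenvector v = (-3,1); generalized eigenvector w with (A-λI)w=v is (-2,1).
General solution: e^(4t)[K_1·v + K_2·(t·v + w)].

x_1(t) = -3K_1e^(4t) - 3K_2te^(4t) - 2K_2e^(4t), x_2(t) = K_1e^(4t) + K_2te^(4t) + K_2e^(4t)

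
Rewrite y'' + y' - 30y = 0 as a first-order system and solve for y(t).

y(t) = K_1e^(5t) + K_2e^(-6t)

Let x_1 = y, x_2 = y'. Then x_1' = x_2 and x_2' = 30x_1 - x_2.
A = [[0,1],[30,-1]]; det(A-λI) = λ^2 + λ - 30.
Eigenvalues λ = 5, -6 with eigenvectors (1,5), (1,-6).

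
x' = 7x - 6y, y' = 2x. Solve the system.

Coefficient matrix A = [[7, -6], [2, 0]].
Characteristic polynomial det(A - λI) = λ^2 - 7λ + 12 = 0.
Eigenvalues λ = 3, 4.
For λ=3: (A-λI) row 1 is [4, -6], so an eigenvector is (-3, -2).
For λ=4: (A-λI) row 1 is [3, -6], so an eigenvector is (-2, -1).
General solution: C_1e^(3t)(-3,-2) + C_2e^(4t)(-2,-1).

x(t) = -3C_1e^(3t) - 2C_2e^(4t), y(t) = -2C_1e^(3t) - C_2e^(4t)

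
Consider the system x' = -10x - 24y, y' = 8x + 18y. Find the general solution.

x(t) = 2K_1e^(2t) + 3K_2e^(6t), y(t) = -K_1e^(2t) - 2K_2e^(6t)

Coefficient matrix A = [[-10, -24], [8, 18]].
Characteristic polynomial det(A - λI) = λ^2 - 8λ + 12 = 0.
Eigenvalues λ = 2, 6.
For λ=2: (A-λI) row 1 is [-12, -24], so an eigenvector is (2, -1).
For λ=6: (A-λI) row 1 is [-16, -24], so an eigenvector is (3, -2).
General solution: K_1e^(2t)(2,-1) + K_2e^(6t)(3,-2).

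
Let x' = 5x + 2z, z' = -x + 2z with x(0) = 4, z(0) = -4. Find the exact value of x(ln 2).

A = [[5,2],[-1,2]]; eigenvalues λ = 4, 3.
Eigenvectors: (-2,1) for λ=4, (-1,1) for λ=3.
From the initial condition, c_1 = 0, c_2 = -4.
x(ln 2) = (0)(2^4)(-2) + (-4)(2^3)(-1) = 32.

32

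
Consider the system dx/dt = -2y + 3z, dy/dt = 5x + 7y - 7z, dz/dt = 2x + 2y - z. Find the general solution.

x(t) = -c_1e^(3t) + c_2e^(2t) - c_3e^(t), y(t) = 3c_1e^(3t) - c_2e^(2t) + 2c_3e^(t), z(t) = c_1e^(3t) + c_3e^(t)

Coefficient matrix A = [[0, -2, 3], [5, 7, -7], [2, 2, -1]].
det(A - λI) = 0 gives eigenvalues λ = 3, 2, 1.
For λ=3: eigenvector (-1,3,1).
For λ=2: eigenvector (1,-1,0).
For λ=1: eigenvector (-1,2,1).
General solution: c_1e^(3t)(-1,3,1) + c_2e^(2t)(1,-1,0) + c_3e^(t)(-1,2,1).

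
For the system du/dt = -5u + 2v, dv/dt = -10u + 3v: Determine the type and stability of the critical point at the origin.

A = [[-5,2],[-10,3]]; det(A-λI) = λ^2 + 2λ + 5.
λ = -1 ± 2i: negative real part.

stable spiral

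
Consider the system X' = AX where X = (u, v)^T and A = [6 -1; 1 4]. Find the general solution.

u(t) = -C_1e^(5t) - C_2te^(5t) + 2C_2e^(5t), v(t) = -C_1e^(5t) - C_2te^(5t) + 3C_2e^(5t)

Coefficient matrix A = [[6, -1], [1, 4]].
Characteristic polynomial det(A - λI) = λ^2 - 10λ + 25 = 0.
Single eigenvalue λ = 5 with algebraic multiplicity 2.
Eigenvector v = (-1,-1); generalized eigenvector w with (A-λI)w=v is (2,3).
General solution: e^(5t)[C_1·v + C_2·(t·v + w)].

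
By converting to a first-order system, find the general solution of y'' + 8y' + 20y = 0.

y(t) = c_1e^(-4t)cos(2t) + c_2e^(-4t)sin(2t)

Let x_1 = y, x_2 = y'. Then x_1' = x_2 and x_2' = -20x_1 - 8x_2.
A = [[0,1],[-20,-8]]; det(A-λI) = λ^2 + 8λ + 20.
Eigenvalues λ = -4 ± 2i.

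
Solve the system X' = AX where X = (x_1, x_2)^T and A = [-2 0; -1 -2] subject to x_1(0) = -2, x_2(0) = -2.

Coefficient matrix A = [[-2, 0], [-1, -2]].
Characteristic polynomial det(A - λI) = λ^2 + 4λ + 4 = 0.
Single eigenvalue λ = -2 with algebraic multiplicity 2.
Eigenvector v = (0,-1); generalized eigenvector w with (A-λI)w=v is (1,3).
General solution: e^(-2t)[c_1·v + c_2·(t·v + w)].
Applying x_1(0)=-2, x_2(0)=-2 gives c_1=-4, c_2=-2.

x_1(t) = -2e^(-2t), x_2(t) = 2te^(-2t) - 2e^(-2t)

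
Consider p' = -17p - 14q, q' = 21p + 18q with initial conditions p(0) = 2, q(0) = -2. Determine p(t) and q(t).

Coefficient matrix A = [[-17, -14], [21, 18]].
Characteristic polynomial det(A - λI) = λ^2 - λ - 12 = 0.
Eigenvalues λ = -3, 4.
For λ=-3: (A-λI) row 1 is [-14, -14], so an eigenvector is (-1, 1).
For λ=4: (A-λI) row 1 is [-21, -14], so an eigenvector is (2, -3).
General solution: c_1e^(-3t)(-1,1) + c_2e^(4t)(2,-3).
Applying p(0)=2, q(0)=-2 gives c_1=-2, c_2=0.

p(t) = 2e^(-3t), q(t) = -2e^(-3t)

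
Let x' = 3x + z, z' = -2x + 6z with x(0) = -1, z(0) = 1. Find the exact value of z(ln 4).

3328

A = [[3,1],[-2,6]]; eigenvalues λ = 5, 4.
Eigenvectors: (-1,-2) for λ=5, (-1,-1) for λ=4.
From the initial condition, c_1 = -2, c_2 = 3.
z(ln 4) = (-2)(4^5)(-2) + (3)(4^4)(-1) = 3328.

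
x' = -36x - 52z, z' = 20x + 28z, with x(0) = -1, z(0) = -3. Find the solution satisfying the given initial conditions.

x(t) = 47e^(-4t)sin(4t) - e^(-4t)cos(4t), z(t) = -29e^(-4t)sin(4t) - 3e^(-4t)cos(4t)

Coefficient matrix A = [[-36, -52], [20, 28]].
Characteristic polynomial det(A - λI) = λ^2 + 8λ + 32 = 0.
Eigenvalues λ = -4 ± 4i (complex conjugate pair).
For λ=-4+4i: an eigenvector is (-3,2) - i(-2,1) = (-3 + 2i, 2 - i).
A real fundamental pair from Re and Im of e^((-4+4i)t)v: X_1 = e^(-4t)(cos(4t)·(-3,2) + sin(4t)·(-2,1)), X_2 = e^(-4t)(sin(4t)·(-3,2) - cos(4t)·(-2,1)).
General solution: C_1X_1 + C_2X_2.
Applying x(0)=-1, z(0)=-3 gives C_1=-7, C_2=-11.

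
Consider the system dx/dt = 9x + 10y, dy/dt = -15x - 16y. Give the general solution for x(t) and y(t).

Coefficient matrix A = [[9, 10], [-15, -16]].
Characteristic polynomial det(A - λI) = λ^2 + 7λ + 6 = 0.
Eigenvalues λ = -1, -6.
For λ=-1: (A-λI) row 1 is [10, 10], so an eigenvector is (1, -1).
For λ=-6: (A-λI) row 1 is [15, 10], so an eigenvector is (2, -3).
General solution: K_1e^(-t)(1,-1) + K_2e^(-6t)(2,-3).

x(t) = K_1e^(-t) + 2K_2e^(-6t), y(t) = -K_1e^(-t) - 3K_2e^(-6t)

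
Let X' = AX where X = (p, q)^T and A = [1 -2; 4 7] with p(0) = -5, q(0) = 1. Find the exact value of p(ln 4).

3520

A = [[1,-2],[4,7]]; eigenvalues λ = 3, 5.
Eigenvectors: (-1,1) for λ=3, (1,-2) for λ=5.
From the initial condition, c_1 = 9, c_2 = 4.
p(ln 4) = (9)(4^3)(-1) + (4)(4^5)(1) = 3520.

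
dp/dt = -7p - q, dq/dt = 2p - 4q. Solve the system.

Coefficient matrix A = [[-7, -1], [2, -4]].
Characteristic polynomial det(A - λI) = λ^2 + 11λ + 30 = 0.
Eigenvalues λ = -6, -5.
For λ=-6: (A-λI) row 1 is [-1, -1], so an eigenvector is (1, -1).
For λ=-5: (A-λI) row 1 is [-2, -1], so an eigenvector is (1, -2).
General solution: K_1e^(-6t)(1,-1) + K_2e^(-5t)(1,-2).

p(t) = K_1e^(-6t) + K_2e^(-5t), q(t) = -K_1e^(-6t) - 2K_2e^(-5t)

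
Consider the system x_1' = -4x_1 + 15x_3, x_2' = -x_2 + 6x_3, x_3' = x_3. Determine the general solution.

Coefficient matrix A = [[-4, 0, 15], [0, -1, 6], [0, 0, 1]].
det(A - λI) = 0 gives eigenvalues λ = 1, -1, -4.
For λ=1: eigenvector (3,3,1).
For λ=-1: eigenvector (0,1,0).
For λ=-4: eigenvector (1,0,0).
General solution: K_1e^(t)(3,3,1) + K_2e^(-t)(0,1,0) + K_3e^(-4t)(1,0,0).

x_1(t) = 3K_1e^(t) + K_3e^(-4t), x_2(t) = 3K_1e^(t) + K_2e^(-t), x_3(t) = K_1e^(t)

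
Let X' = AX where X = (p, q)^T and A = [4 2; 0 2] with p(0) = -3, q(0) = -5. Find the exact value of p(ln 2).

-108

A = [[4,2],[0,2]]; eigenvalues λ = 2, 4.
Eigenvectors: (-1,1) for λ=2, (-1,0) for λ=4.
From the initial condition, c_1 = -5, c_2 = 8.
p(ln 2) = (-5)(2^2)(-1) + (8)(2^4)(-1) = -108.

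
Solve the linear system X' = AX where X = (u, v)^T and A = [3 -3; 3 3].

u(t) = C_1e^(3t)sin(3t) - C_2e^(3t)cos(3t), v(t) = -C_1e^(3t)cos(3t) - C_2e^(3t)sin(3t)

Coefficient matrix A = [[3, -3], [3, 3]].
Characteristic polynomial det(A - λI) = λ^2 - 6λ + 18 = 0.
Eigenvalues λ = 3 ± 3i (complex conjugate pair).
For λ=3+3i: an eigenvector is (0,-1) - i(1,0) = (0 - i, -1).
A real fundamental pair from Re and Im of e^((3+3i)t)v: X_1 = e^(3t)(cos(3t)·(0,-1) + sin(3t)·(1,0)), X_2 = e^(3t)(sin(3t)·(0,-1) - cos(3t)·(1,0)).
General solution: C_1X_1 + C_2X_2.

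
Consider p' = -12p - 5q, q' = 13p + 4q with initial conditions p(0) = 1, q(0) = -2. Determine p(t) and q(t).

Coefficient matrix A = [[-12, -5], [13, 4]].
Characteristic polynomial det(A - λI) = λ^2 + 8λ + 17 = 0.
Eigenvalues λ = -4 ± i (complex conjugate pair).
For λ=-4+i: an eigenvector is (2,-3) - i(-1,2) = (2 + i, -3 - 2i).
A real fundamental pair from Re and Im of e^((-4+i)t)v: X_1 = e^(-4t)(cos(t)·(2,-3) + sin(t)·(-1,2)), X_2 = e^(-4t)(sin(t)·(2,-3) - cos(t)·(-1,2)).
General solution: c_1X_1 + c_2X_2.
Applying p(0)=1, q(0)=-2 gives c_1=0, c_2=1.

p(t) = 2e^(-4t)sin(t) + e^(-4t)cos(t), q(t) = -3e^(-4t)sin(t) - 2e^(-4t)cos(t)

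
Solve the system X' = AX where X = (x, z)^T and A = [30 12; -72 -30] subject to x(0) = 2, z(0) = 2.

x(t) = 8e^(6t) - 6e^(-6t), z(t) = -16e^(6t) + 18e^(-6t)

Coefficient matrix A = [[30, 12], [-72, -30]].
Characteristic polynomial det(A - λI) = λ^2 - 36 = 0.
Eigenvalues λ = 6, -6.
For λ=6: (A-λI) row 1 is [24, 12], so an eigenvector is (-1, 2).
For λ=-6: (A-λI) row 1 is [36, 12], so an eigenvector is (1, -3).
General solution: K_1e^(6t)(-1,2) + K_2e^(-6t)(1,-3).
Applying x(0)=2, z(0)=2 gives K_1=-8, K_2=-6.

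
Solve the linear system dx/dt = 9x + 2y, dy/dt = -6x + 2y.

x(t) = -2C_1e^(6t) + C_2e^(5t), y(t) = 3C_1e^(6t) - 2C_2e^(5t)

Coefficient matrix A = [[9, 2], [-6, 2]].
Characteristic polynomial det(A - λI) = λ^2 - 11λ + 30 = 0.
Eigenvalues λ = 6, 5.
For λ=6: (A-λI) row 1 is [3, 2], so an eigenvector is (-2, 3).
For λ=5: (A-λI) row 1 is [4, 2], so an eigenvector is (1, -2).
General solution: C_1e^(6t)(-2,3) + C_2e^(5t)(1,-2).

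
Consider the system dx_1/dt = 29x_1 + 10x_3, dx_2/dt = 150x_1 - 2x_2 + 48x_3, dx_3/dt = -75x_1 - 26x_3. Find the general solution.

x_1(t) = -C_1e^(-t) + 2C_3e^(4t), x_2(t) = -6C_1e^(-t) + C_2e^(-2t) + 10C_3e^(4t), x_3(t) = 3C_1e^(-t) - 5C_3e^(4t)

Coefficient matrix A = [[29, 0, 10], [150, -2, 48], [-75, 0, -26]].
det(A - λI) = 0 gives eigenvalues λ = -1, -2, 4.
For λ=-1: eigenvector (-1,-6,3).
For λ=-2: eigenvector (0,1,0).
For λ=4: eigenvector (2,10,-5).
General solution: C_1e^(-t)(-1,-6,3) + C_2e^(-2t)(0,1,0) + C_3e^(4t)(2,10,-5).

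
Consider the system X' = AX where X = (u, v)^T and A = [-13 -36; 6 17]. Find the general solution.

Coefficient matrix A = [[-13, -36], [6, 17]].
Characteristic polynomial det(A - λI) = λ^2 - 4λ - 5 = 0.
Eigenvalues λ = 5, -1.
For λ=5: (A-λI) row 1 is [-18, -36], so an eigenvector is (2, -1).
For λ=-1: (A-λI) row 1 is [-12, -36], so an eigenvector is (-3, 1).
General solution: C_1e^(5t)(2,-1) + C_2e^(-t)(-3,1).

u(t) = 2C_1e^(5t) - 3C_2e^(-t), v(t) = -C_1e^(5t) + C_2e^(-t)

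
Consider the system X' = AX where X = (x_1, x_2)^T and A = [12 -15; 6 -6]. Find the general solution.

x_1(t) = 2C_1e^(3t)sin(3t) - C_1e^(3t)cos(3t) - C_2e^(3t)sin(3t) - 2C_2e^(3t)cos(3t), x_2(t) = C_1e^(3t)sin(3t) - C_1e^(3t)cos(3t) - C_2e^(3t)sin(3t) - C_2e^(3t)cos(3t)

Coefficient matrix A = [[12, -15], [6, -6]].
Characteristic polynomial det(A - λI) = λ^2 - 6λ + 18 = 0.
Eigenvalues λ = 3 ± 3i (complex conjugate pair).
For λ=3+3i: an eigenvector is (-1,-1) - i(2,1) = (-1 - 2i, -1 - i).
A real fundamental pair from Re and Im of e^((3+3i)t)v: X_1 = e^(3t)(cos(3t)·(-1,-1) + sin(3t)·(2,1)), X_2 = e^(3t)(sin(3t)·(-1,-1) - cos(3t)·(2,1)).
General solution: C_1X_1 + C_2X_2.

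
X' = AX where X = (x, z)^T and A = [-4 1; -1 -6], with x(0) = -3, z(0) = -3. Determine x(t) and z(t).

x(t) = -6te^(-5t) - 3e^(-5t), z(t) = 6te^(-5t) - 3e^(-5t)

Coefficient matrix A = [[-4, 1], [-1, -6]].
Characteristic polynomial det(A - λI) = λ^2 + 10λ + 25 = 0.
Single eigenvalue λ = -5 with algebraic multiplicity 2.
Eigenvector v = (-1,1); generalized eigenvector w with (A-λI)w=v is (-3,2).
General solution: e^(-5t)[K_1·v + K_2·(t·v + w)].
Applying x(0)=-3, z(0)=-3 gives K_1=-15, K_2=6.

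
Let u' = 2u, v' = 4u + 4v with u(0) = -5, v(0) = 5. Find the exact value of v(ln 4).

A = [[2,0],[4,4]]; eigenvalues λ = 4, 2.
Eigenvectors: (0,-1) for λ=4, (1,-2) for λ=2.
From the initial condition, c_1 = 5, c_2 = -5.
v(ln 4) = (5)(4^4)(-1) + (-5)(4^2)(-2) = -1120.

-1120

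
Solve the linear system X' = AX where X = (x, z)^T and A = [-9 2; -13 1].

Coefficient matrix A = [[-9, 2], [-13, 1]].
Characteristic polynomial det(A - λI) = λ^2 + 8λ + 17 = 0.
Eigenvalues λ = -4 ± i (complex conjugate pair).
For λ=-4+i: an eigenvector is (1,2) - i(-1,-3) = (1 + i, 2 + 3i).
A real fundamental pair from Re and Im of e^((-4+i)t)v: X_1 = e^(-4t)(cos(t)·(1,2) + sin(t)·(-1,-3)), X_2 = e^(-4t)(sin(t)·(1,2) - cos(t)·(-1,-3)).
General solution: C_1X_1 + C_2X_2.

x(t) = -C_1e^(-4t)sin(t) + C_1e^(-4t)cos(t) + C_2e^(-4t)sin(t) + C_2e^(-4t)cos(t), z(t) = -3C_1e^(-4t)sin(t) + 2C_1e^(-4t)cos(t) + 2C_2e^(-4t)sin(t) + 3C_2e^(-4t)cos(t)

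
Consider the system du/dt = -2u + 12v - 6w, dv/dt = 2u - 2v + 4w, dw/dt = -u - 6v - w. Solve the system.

u(t) = -2C_1e^(t) - 4C_2e^(-2t) + 3C_3e^(-4t), v(t) = C_2e^(-2t) - C_3e^(-4t), w(t) = C_1e^(t) + 2C_2e^(-2t) - C_3e^(-4t)

Coefficient matrix A = [[-2, 12, -6], [2, -2, 4], [-1, -6, -1]].
det(A - λI) = 0 gives eigenvalues λ = 1, -2, -4.
For λ=1: eigenvector (-2,0,1).
For λ=-2: eigenvector (-4,1,2).
For λ=-4: eigenvector (3,-1,-1).
General solution: C_1e^(t)(-2,0,1) + C_2e^(-2t)(-4,1,2) + C_3e^(-4t)(3,-1,-1).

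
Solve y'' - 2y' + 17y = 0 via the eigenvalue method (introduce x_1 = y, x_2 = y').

Let x_1 = y, x_2 = y'. Then x_1' = x_2 and x_2' = -17x_1 + 2x_2.
A = [[0,1],[-17,2]]; det(A-λI) = λ^2 - 2λ + 17.
Eigenvalues λ = 1 ± 4i.

y(t) = C_1e^(t)cos(4t) + C_2e^(t)sin(4t)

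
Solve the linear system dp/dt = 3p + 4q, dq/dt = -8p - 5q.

Coefficient matrix A = [[3, 4], [-8, -5]].
Characteristic polynomial det(A - λI) = λ^2 + 2λ + 17 = 0.
Eigenvalues λ = -1 ± 4i (complex conjugate pair).
For λ=-1+4i: an eigenvector is (0,-1) - i(-1,1) = (0 + i, -1 - i).
A real fundamental pair from Re and Im of e^((-1+4i)t)v: X_1 = e^(-t)(cos(4t)·(0,-1) + sin(4t)·(-1,1)), X_2 = e^(-t)(sin(4t)·(0,-1) - cos(4t)·(-1,1)).
General solution: C_1X_1 + C_2X_2.

p(t) = -C_1e^(-t)sin(4t) + C_2e^(-t)cos(4t), q(t) = C_1e^(-t)sin(4t) - C_1e^(-t)cos(4t) - C_2e^(-t)sin(4t) - C_2e^(-t)cos(4t)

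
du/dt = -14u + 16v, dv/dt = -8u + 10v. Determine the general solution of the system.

Coefficient matrix A = [[-14, 16], [-8, 10]].
Characteristic polynomial det(A - λI) = λ^2 + 4λ - 12 = 0.
Eigenvalues λ = -6, 2.
For λ=-6: (A-λI) row 1 is [-8, 16], so an eigenvector is (2, 1).
For λ=2: (A-λI) row 1 is [-16, 16], so an eigenvector is (1, 1).
General solution: C_1e^(-6t)(2,1) + C_2e^(2t)(1,1).

u(t) = 2C_1e^(-6t) + C_2e^(2t), v(t) = C_1e^(-6t) + C_2e^(2t)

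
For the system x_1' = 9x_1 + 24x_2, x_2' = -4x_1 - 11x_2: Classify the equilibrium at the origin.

saddle

A = [[9,24],[-4,-11]]; det(A-λI) = λ^2 + 2λ - 3.
λ = 1, -3: opposite signs.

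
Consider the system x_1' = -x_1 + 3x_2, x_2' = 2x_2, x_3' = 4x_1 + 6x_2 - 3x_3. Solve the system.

Coefficient matrix A = [[-1, 3, 0], [0, 2, 0], [4, 6, -3]].
det(A - λI) = 0 gives eigenvalues λ = -3, 2, -1.
For λ=-3: eigenvector (0,0,1).
For λ=2: eigenvector (1,1,2).
For λ=-1: eigenvector (1,0,2).
General solution: c_1e^(-3t)(0,0,1) + c_2e^(2t)(1,1,2) + c_3e^(-t)(1,0,2).

x_1(t) = c_2e^(2t) + c_3e^(-t), x_2(t) = c_2e^(2t), x_3(t) = c_1e^(-3t) + 2c_2e^(2t) + 2c_3e^(-t)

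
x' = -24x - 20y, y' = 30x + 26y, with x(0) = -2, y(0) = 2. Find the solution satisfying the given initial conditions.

x(t) = -2e^(-4t), y(t) = 2e^(-4t)

Coefficient matrix A = [[-24, -20], [30, 26]].
Characteristic polynomial det(A - λI) = λ^2 - 2λ - 24 = 0.
Eigenvalues λ = 6, -4.
For λ=6: (A-λI) row 1 is [-30, -20], so an eigenvector is (2, -3).
For λ=-4: (A-λI) row 1 is [-20, -20], so an eigenvector is (1, -1).
General solution: C_1e^(6t)(2,-3) + C_2e^(-4t)(1,-1).
Applying x(0)=-2, y(0)=2 gives C_1=0, C_2=-2.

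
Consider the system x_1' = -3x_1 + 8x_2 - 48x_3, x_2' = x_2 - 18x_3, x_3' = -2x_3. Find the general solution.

x_1(t) = K_1e^(-3t) + 2K_2e^(t), x_2(t) = K_2e^(t) + 6K_3e^(-2t), x_3(t) = K_3e^(-2t)

Coefficient matrix A = [[-3, 8, -48], [0, 1, -18], [0, 0, -2]].
det(A - λI) = 0 gives eigenvalues λ = -3, 1, -2.
For λ=-3: eigenvector (1,0,0).
For λ=1: eigenvector (2,1,0).
For λ=-2: eigenvector (0,6,1).
General solution: K_1e^(-3t)(1,0,0) + K_2e^(t)(2,1,0) + K_3e^(-2t)(0,6,1).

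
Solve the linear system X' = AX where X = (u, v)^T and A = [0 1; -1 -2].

u(t) = -C_1e^(-t) - C_2te^(-t), v(t) = C_1e^(-t) + C_2te^(-t) - C_2e^(-t)

Coefficient matrix A = [[0, 1], [-1, -2]].
Characteristic polynomial det(A - λI) = λ^2 + 2λ + 1 = 0.
Single eigenvalue λ = -1 with algebraic multiplicity 2.
Eigenvector v = (-1,1); generalized eigenvector w with (A-λI)w=v is (0,-1).
General solution: e^(-t)[C_1·v + C_2·(t·v + w)].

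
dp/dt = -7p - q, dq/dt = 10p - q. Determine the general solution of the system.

p(t) = c_1e^(-4t)sin(t) - c_2e^(-4t)cos(t), q(t) = -3c_1e^(-4t)sin(t) - c_1e^(-4t)cos(t) - c_2e^(-4t)sin(t) + 3c_2e^(-4t)cos(t)

Coefficient matrix A = [[-7, -1], [10, -1]].
Characteristic polynomial det(A - λI) = λ^2 + 8λ + 17 = 0.
Eigenvalues λ = -4 ± i (complex conjugate pair).
For λ=-4+i: an eigenvector is (0,-1) - i(1,-3) = (0 - i, -1 + 3i).
A real fundamental pair from Re and Im of e^((-4+i)t)v: X_1 = e^(-4t)(cos(t)·(0,-1) + sin(t)·(1,-3)), X_2 = e^(-4t)(sin(t)·(0,-1) - cos(t)·(1,-3)).
General solution: c_1X_1 + c_2X_2.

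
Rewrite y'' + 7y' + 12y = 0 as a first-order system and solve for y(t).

Let x_1 = y, x_2 = y'. Then x_1' = x_2 and x_2' = -12x_1 - 7x_2.
A = [[0,1],[-12,-7]]; det(A-λI) = λ^2 + 7λ + 12.
Eigenvalues λ = -3, -4 with eigenvectors (1,-3), (1,-4).

y(t) = c_1e^(-3t) + c_2e^(-4t)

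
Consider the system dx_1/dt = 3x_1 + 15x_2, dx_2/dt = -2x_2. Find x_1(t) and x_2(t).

x_1(t) = -c_1e^(3t) - 3c_2e^(-2t), x_2(t) = c_2e^(-2t)

Coefficient matrix A = [[3, 15], [0, -2]].
Characteristic polynomial det(A - λI) = λ^2 - λ - 6 = 0.
Eigenvalues λ = 3, -2.
For λ=3: (A-λI) row 1 is [0, 15], so an eigenvector is (-1, 0).
For λ=-2: (A-λI) row 1 is [5, 15], so an eigenvector is (-3, 1).
General solution: c_1e^(3t)(-1,0) + c_2e^(-2t)(-3,1).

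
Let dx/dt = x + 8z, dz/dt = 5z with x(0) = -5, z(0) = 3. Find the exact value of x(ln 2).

170

A = [[1,8],[0,5]]; eigenvalues λ = 5, 1.
Eigenvectors: (-2,-1) for λ=5, (1,0) for λ=1.
From the initial condition, c_1 = -3, c_2 = -11.
x(ln 2) = (-3)(2^5)(-2) + (-11)(2^1)(1) = 170.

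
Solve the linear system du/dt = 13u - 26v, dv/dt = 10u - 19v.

Coefficient matrix A = [[13, -26], [10, -19]].
Characteristic polynomial det(A - λI) = λ^2 + 6λ + 13 = 0.
Eigenvalues λ = -3 ± 2i (complex conjugate pair).
For λ=-3+2i: an eigenvector is (-2,-1) - i(-3,-2) = (-2 + 3i, -1 + 2i).
A real fundamental pair from Re and Im of e^((-3+2i)t)v: X_1 = e^(-3t)(cos(2t)·(-2,-1) + sin(2t)·(-3,-2)), X_2 = e^(-3t)(sin(2t)·(-2,-1) - cos(2t)·(-3,-2)).
General solution: K_1X_1 + K_2X_2.

u(t) = -3K_1e^(-3t)sin(2t) - 2K_1e^(-3t)cos(2t) - 2K_2e^(-3t)sin(2t) + 3K_2e^(-3t)cos(2t), v(t) = -2K_1e^(-3t)sin(2t) - K_1e^(-3t)cos(2t) - K_2e^(-3t)sin(2t) + 2K_2e^(-3t)cos(2t)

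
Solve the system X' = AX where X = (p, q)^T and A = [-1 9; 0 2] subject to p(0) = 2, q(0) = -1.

Coefficient matrix A = [[-1, 9], [0, 2]].
Characteristic polynomial det(A - λI) = λ^2 - λ - 2 = 0.
Eigenvalues λ = 2, -1.
For λ=2: (A-λI) row 1 is [-3, 9], so an eigenvector is (-3, -1).
For λ=-1: (A-λI) row 1 is [0, 9], so an eigenvector is (1, 0).
General solution: C_1e^(2t)(-3,-1) + C_2e^(-t)(1,0).
Applying p(0)=2, q(0)=-1 gives C_1=1, C_2=5.

p(t) = -3e^(2t) + 5e^(-t), q(t) = -e^(2t)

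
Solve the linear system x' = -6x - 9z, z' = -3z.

x(t) = -3C_1e^(-3t) - C_2e^(-6t), z(t) = C_1e^(-3t)

Coefficient matrix A = [[-6, -9], [0, -3]].
Characteristic polynomial det(A - λI) = λ^2 + 9λ + 18 = 0.
Eigenvalues λ = -3, -6.
For λ=-3: (A-λI) row 1 is [-3, -9], so an eigenvector is (-3, 1).
For λ=-6: (A-λI) row 1 is [0, -9], so an eigenvector is (-1, 0).
General solution: C_1e^(-3t)(-3,1) + C_2e^(-6t)(-1,0).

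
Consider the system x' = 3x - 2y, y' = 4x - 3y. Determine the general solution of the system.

Coefficient matrix A = [[3, -2], [4, -3]].
Characteristic polynomial det(A - λI) = λ^2 - 1 = 0.
Eigenvalues λ = 1, -1.
For λ=1: (A-λI) row 1 is [2, -2], so an eigenvector is (1, 1).
For λ=-1: (A-λI) row 1 is [4, -2], so an eigenvector is (-1, -2).
General solution: C_1e^(t)(1,1) + C_2e^(-t)(-1,-2).

x(t) = C_1e^(t) - C_2e^(-t), y(t) = C_1e^(t) - 2C_2e^(-t)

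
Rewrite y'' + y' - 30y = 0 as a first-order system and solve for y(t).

y(t) = C_1e^(5t) + C_2e^(-6t)

Let x_1 = y, x_2 = y'. Then x_1' = x_2 and x_2' = 30x_1 - x_2.
A = [[0,1],[30,-1]]; det(A-λI) = λ^2 + λ - 30.
Eigenvalues λ = 5, -6 with eigenvectors (1,5), (1,-6).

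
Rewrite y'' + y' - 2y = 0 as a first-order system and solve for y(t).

y(t) = c_1e^(t) + c_2e^(-2t)

Let x_1 = y, x_2 = y'. Then x_1' = x_2 and x_2' = 2x_1 - x_2.
A = [[0,1],[2,-1]]; det(A-λI) = λ^2 + λ - 2.
Eigenvalues λ = 1, -2 with eigenvectors (1,1), (1,-2).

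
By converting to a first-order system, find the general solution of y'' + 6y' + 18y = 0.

y(t) = c_1e^(-3t)cos(3t) + c_2e^(-3t)sin(3t)

Let x_1 = y, x_2 = y'. Then x_1' = x_2 and x_2' = -18x_1 - 6x_2.
A = [[0,1],[-18,-6]]; det(A-λI) = λ^2 + 6λ + 18.
Eigenvalues λ = -3 ± 3i.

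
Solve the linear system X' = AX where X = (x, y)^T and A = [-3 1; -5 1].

x(t) = C_1e^(-t)cos(t) + C_2e^(-t)sin(t), y(t) = -C_1e^(-t)sin(t) + 2C_1e^(-t)cos(t) + 2C_2e^(-t)sin(t) + C_2e^(-t)cos(t)

Coefficient matrix A = [[-3, 1], [-5, 1]].
Characteristic polynomial det(A - λI) = λ^2 + 2λ + 2 = 0.
Eigenvalues λ = -1 ± i (complex conjugate pair).
For λ=-1+i: an eigenvector is (1,2) - i(0,-1) = (1, 2 + i).
A real fundamental pair from Re and Im of e^((-1+i)t)v: X_1 = e^(-t)(cos(t)·(1,2) + sin(t)·(0,-1)), X_2 = e^(-t)(sin(t)·(1,2) - cos(t)·(0,-1)).
General solution: C_1X_1 + C_2X_2.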